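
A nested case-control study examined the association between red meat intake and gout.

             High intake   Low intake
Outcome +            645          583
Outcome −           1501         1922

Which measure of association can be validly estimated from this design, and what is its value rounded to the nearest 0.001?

Reading the table with exposure as columns: a = 645 (High intake, case), b = 1501 (High intake, non-case), c = 583 (Low intake, case), d = 1922.
This is a nested case-control study: participants were sampled on outcome status, so risks in the source population cannot be estimated directly — relative risk is not valid here. The odds ratio is the appropriate measure.
OR = (a·d)/(b·c) = (645 × 1922) / (1501 × 583) = 1239690 / 875083 = 1.41665

1.417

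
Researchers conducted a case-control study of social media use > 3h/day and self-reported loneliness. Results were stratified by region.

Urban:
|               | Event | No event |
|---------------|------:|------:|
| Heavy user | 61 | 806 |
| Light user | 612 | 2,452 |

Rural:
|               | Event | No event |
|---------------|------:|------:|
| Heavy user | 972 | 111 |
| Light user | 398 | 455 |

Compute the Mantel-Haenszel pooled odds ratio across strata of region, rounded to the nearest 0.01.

1.80

OR_MH = Σ(aᵢdᵢ/nᵢ) / Σ(bᵢcᵢ/nᵢ), where nᵢ is the stratum total.
Stratum 1 (Urban): n = 3931; a·d/n = 61·2452/3931 = 38.0494; b·c/n = 806·612/3931 = 125.4826
Stratum 2 (Rural): n = 1936; a·d/n = 972·455/1936 = 228.4401; b·c/n = 111·398/1936 = 22.8192
OR_MH = (38.0494 + 228.4401) / (125.4826 + 22.8192) = 266.4894 / 148.3018 = 1.79694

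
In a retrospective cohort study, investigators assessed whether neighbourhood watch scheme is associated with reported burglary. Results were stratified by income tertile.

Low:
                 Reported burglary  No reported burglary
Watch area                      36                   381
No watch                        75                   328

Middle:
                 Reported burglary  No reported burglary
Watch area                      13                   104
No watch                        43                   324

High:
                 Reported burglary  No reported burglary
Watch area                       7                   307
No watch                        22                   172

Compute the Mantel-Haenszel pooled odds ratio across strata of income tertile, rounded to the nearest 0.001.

OR_MH = Σ(aᵢdᵢ/nᵢ) / Σ(bᵢcᵢ/nᵢ), where nᵢ is the stratum total.
Stratum 1 (Low): n = 820; a·d/n = 36·328/820 = 14.4000; b·c/n = 381·75/820 = 34.8476
Stratum 2 (Middle): n = 484; a·d/n = 13·324/484 = 8.7025; b·c/n = 104·43/484 = 9.2397
Stratum 3 (High): n = 508; a·d/n = 7·172/508 = 2.3701; b·c/n = 307·22/508 = 13.2953
OR_MH = (14.4000 + 8.7025 + 2.3701) / (34.8476 + 9.2397 + 13.2953) = 25.4726 / 57.3825 = 0.44391

0.444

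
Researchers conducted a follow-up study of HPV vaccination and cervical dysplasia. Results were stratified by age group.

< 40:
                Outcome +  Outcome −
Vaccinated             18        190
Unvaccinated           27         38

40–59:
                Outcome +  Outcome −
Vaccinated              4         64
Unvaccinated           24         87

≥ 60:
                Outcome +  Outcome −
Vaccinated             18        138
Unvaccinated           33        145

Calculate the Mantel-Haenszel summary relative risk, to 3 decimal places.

0.363

RR_MH = Σ(aᵢ·n₀ᵢ/nᵢ) / Σ(cᵢ·n₁ᵢ/nᵢ), with n₁ᵢ = aᵢ+bᵢ (exposed), n₀ᵢ = cᵢ+dᵢ (unexposed), nᵢ = n₁ᵢ+n₀ᵢ.
Stratum 1 (< 40): n₁ = 208, n₀ = 65, n = 273; a·n₀/n = 18·65/273 = 4.2857; c·n₁/n = 27·208/273 = 20.5714
Stratum 2 (40–59): n₁ = 68, n₀ = 111, n = 179; a·n₀/n = 4·111/179 = 2.4804; c·n₁/n = 24·68/179 = 9.1173
Stratum 3 (≥ 60): n₁ = 156, n₀ = 178, n = 334; a·n₀/n = 18·178/334 = 9.5928; c·n₁/n = 33·156/334 = 15.4132
RR_MH = (4.2857 + 2.4804 + 9.5928) / (20.5714 + 9.1173 + 15.4132) = 16.3590 / 45.1019 = 0.36271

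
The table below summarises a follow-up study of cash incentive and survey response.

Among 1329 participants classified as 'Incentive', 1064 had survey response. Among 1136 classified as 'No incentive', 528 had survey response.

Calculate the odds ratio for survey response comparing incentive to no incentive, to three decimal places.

4.623

From the description: a = 1064, b = 265, c = 528, d = 608.
OR = (a·d)/(b·c) = (1064 × 608) / (265 × 528) = 646912 / 139920 = 4.62344
The odds of survey response are about 4.62 times as high in the incentive group.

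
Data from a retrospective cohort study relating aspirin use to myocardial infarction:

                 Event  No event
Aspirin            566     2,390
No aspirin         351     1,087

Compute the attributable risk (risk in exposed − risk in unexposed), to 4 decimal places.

-0.0526

Cells: a = 566, b = 2390, c = 351, d = 1087.
Risk in exposed = 566/2956 = 0.191475; risk in unexposed = 351/1438 = 0.244089.
Risk difference = 0.191475 − 0.244089 = -0.052614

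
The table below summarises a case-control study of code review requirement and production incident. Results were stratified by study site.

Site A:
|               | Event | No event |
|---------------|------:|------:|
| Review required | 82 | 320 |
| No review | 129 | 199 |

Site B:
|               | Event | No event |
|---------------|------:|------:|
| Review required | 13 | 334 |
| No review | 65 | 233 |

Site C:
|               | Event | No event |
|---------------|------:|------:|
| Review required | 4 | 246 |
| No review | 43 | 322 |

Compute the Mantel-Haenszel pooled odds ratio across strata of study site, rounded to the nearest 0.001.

0.271

OR_MH = Σ(aᵢdᵢ/nᵢ) / Σ(bᵢcᵢ/nᵢ), where nᵢ is the stratum total.
Stratum 1 (Site A): n = 730; a·d/n = 82·199/730 = 22.3534; b·c/n = 320·129/730 = 56.5479
Stratum 2 (Site B): n = 645; a·d/n = 13·233/645 = 4.6961; b·c/n = 334·65/645 = 33.6589
Stratum 3 (Site C): n = 615; a·d/n = 4·322/615 = 2.0943; b·c/n = 246·43/615 = 17.2000
OR_MH = (22.3534 + 4.6961 + 2.0943) / (56.5479 + 33.6589 + 17.2000) = 29.1439 / 107.4069 = 0.27134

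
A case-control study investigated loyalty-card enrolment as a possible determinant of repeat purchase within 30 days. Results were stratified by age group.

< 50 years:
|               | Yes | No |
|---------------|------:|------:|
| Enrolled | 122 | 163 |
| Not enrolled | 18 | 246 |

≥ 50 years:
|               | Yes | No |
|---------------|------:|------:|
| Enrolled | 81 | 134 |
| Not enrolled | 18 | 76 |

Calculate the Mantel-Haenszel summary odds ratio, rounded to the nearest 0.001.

5.672

OR_MH = Σ(aᵢdᵢ/nᵢ) / Σ(bᵢcᵢ/nᵢ), where nᵢ is the stratum total.
Stratum 1 (< 50 years): n = 549; a·d/n = 122·246/549 = 54.6667; b·c/n = 163·18/549 = 5.3443
Stratum 2 (≥ 50 years): n = 309; a·d/n = 81·76/309 = 19.9223; b·c/n = 134·18/309 = 7.8058
OR_MH = (54.6667 + 19.9223) / (5.3443 + 7.8058) = 74.5890 / 13.1501 = 5.67213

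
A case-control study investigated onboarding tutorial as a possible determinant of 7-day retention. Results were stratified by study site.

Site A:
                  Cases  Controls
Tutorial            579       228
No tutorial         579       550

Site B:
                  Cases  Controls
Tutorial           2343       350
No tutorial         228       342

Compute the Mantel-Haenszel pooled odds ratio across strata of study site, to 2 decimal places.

OR_MH = Σ(aᵢdᵢ/nᵢ) / Σ(bᵢcᵢ/nᵢ), where nᵢ is the stratum total.
Stratum 1 (Site A): n = 1936; a·d/n = 579·550/1936 = 164.4886; b·c/n = 228·579/1936 = 68.1880
Stratum 2 (Site B): n = 3263; a·d/n = 2343·342/3263 = 245.5734; b·c/n = 350·228/3263 = 24.4560
OR_MH = (164.4886 + 245.5734) / (68.1880 + 24.4560) = 410.0620 / 92.6440 = 4.42621

4.43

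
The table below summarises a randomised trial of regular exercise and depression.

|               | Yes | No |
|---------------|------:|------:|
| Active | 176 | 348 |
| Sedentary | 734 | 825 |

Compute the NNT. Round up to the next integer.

Risk in treated group = 176/524 = 0.33588; risk in control = 734/1559 = 0.47081.
Absolute risk reduction = 0.47081 − 0.33588 = 0.13494
NNT = 1 / ARR = 1 / 0.13494 = 7.411 → round up → 8

8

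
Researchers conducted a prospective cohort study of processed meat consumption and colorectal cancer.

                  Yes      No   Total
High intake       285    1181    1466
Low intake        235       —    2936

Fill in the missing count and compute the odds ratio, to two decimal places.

2.77

The missing cell is in the unexposed row: 2936 − 235 = 2701.
So a = 285, b = 1181, c = 235, d = 2701.
OR = (a·d)/(b·c) = (285 × 2701) / (1181 × 235) = 769785 / 277535 = 2.77365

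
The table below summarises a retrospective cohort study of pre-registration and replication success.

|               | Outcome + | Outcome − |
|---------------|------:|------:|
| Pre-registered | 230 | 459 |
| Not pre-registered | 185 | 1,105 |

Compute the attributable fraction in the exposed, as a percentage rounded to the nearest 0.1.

Cells: a = 230, b = 459, c = 185, d = 1105.
Risk in exposed = 230/689 = 0.33382; risk in unexposed = 185/1290 = 0.14341.
RR = 0.33382/0.14341 = 2.32770
AR% = (RR − 1)/RR × 100 = (2.32770 − 1)/2.32770 × 100 = 57.0391%

57.0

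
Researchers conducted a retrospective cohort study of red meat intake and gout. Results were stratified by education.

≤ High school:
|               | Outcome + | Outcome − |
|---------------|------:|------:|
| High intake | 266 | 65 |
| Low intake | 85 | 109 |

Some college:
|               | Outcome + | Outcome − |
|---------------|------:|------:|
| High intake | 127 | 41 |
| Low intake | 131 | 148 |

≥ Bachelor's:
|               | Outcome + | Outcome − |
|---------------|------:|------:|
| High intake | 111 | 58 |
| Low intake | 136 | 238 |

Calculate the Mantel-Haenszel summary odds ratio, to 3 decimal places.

3.937

OR_MH = Σ(aᵢdᵢ/nᵢ) / Σ(bᵢcᵢ/nᵢ), where nᵢ is the stratum total.
Stratum 1 (≤ High school): n = 525; a·d/n = 266·109/525 = 55.2267; b·c/n = 65·85/525 = 10.5238
Stratum 2 (Some college): n = 447; a·d/n = 127·148/447 = 42.0492; b·c/n = 41·131/447 = 12.0157
Stratum 3 (≥ Bachelor's): n = 543; a·d/n = 111·238/543 = 48.6519; b·c/n = 58·136/543 = 14.5267
OR_MH = (55.2267 + 42.0492 + 48.6519) / (10.5238 + 12.0157 + 14.5267) = 145.9278 / 37.0662 = 3.93695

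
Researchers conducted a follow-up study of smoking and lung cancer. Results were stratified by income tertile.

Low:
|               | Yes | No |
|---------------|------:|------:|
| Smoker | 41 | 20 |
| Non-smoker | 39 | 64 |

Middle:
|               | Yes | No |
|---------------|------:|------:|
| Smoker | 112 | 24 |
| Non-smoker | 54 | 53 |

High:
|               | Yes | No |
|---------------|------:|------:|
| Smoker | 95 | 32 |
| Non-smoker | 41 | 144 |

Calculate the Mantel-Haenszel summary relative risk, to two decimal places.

RR_MH = Σ(aᵢ·n₀ᵢ/nᵢ) / Σ(cᵢ·n₁ᵢ/nᵢ), with n₁ᵢ = aᵢ+bᵢ (exposed), n₀ᵢ = cᵢ+dᵢ (unexposed), nᵢ = n₁ᵢ+n₀ᵢ.
Stratum 1 (Low): n₁ = 61, n₀ = 103, n = 164; a·n₀/n = 41·103/164 = 25.7500; c·n₁/n = 39·61/164 = 14.5061
Stratum 2 (Middle): n₁ = 136, n₀ = 107, n = 243; a·n₀/n = 112·107/243 = 49.3169; c·n₁/n = 54·136/243 = 30.2222
Stratum 3 (High): n₁ = 127, n₀ = 185, n = 312; a·n₀/n = 95·185/312 = 56.3301; c·n₁/n = 41·127/312 = 16.6891
RR_MH = (25.7500 + 49.3169 + 56.3301) / (14.5061 + 30.2222 + 16.6891) = 131.3970 / 61.4174 = 2.13941

2.14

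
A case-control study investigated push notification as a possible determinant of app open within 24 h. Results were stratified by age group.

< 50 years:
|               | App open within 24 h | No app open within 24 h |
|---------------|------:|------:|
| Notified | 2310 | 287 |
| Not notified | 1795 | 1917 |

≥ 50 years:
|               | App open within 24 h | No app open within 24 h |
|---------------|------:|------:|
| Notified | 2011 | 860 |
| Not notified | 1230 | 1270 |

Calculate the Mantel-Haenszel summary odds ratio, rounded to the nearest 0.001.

OR_MH = Σ(aᵢdᵢ/nᵢ) / Σ(bᵢcᵢ/nᵢ), where nᵢ is the stratum total.
Stratum 1 (< 50 years): n = 6309; a·d/n = 2310·1917/6309 = 701.8973; b·c/n = 287·1795/6309 = 81.6556
Stratum 2 (≥ 50 years): n = 5371; a·d/n = 2011·1270/5371 = 475.5111; b·c/n = 860·1230/5371 = 196.9466
OR_MH = (701.8973 + 475.5111) / (81.6556 + 196.9466) = 1177.4084 / 278.6021 = 4.22613

4.226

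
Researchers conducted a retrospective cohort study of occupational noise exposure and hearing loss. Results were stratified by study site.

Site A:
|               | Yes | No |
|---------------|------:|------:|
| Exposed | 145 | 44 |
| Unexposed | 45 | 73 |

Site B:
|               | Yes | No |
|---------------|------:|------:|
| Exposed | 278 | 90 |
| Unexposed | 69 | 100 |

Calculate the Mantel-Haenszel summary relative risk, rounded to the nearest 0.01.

RR_MH = Σ(aᵢ·n₀ᵢ/nᵢ) / Σ(cᵢ·n₁ᵢ/nᵢ), with n₁ᵢ = aᵢ+bᵢ (exposed), n₀ᵢ = cᵢ+dᵢ (unexposed), nᵢ = n₁ᵢ+n₀ᵢ.
Stratum 1 (Site A): n₁ = 189, n₀ = 118, n = 307; a·n₀/n = 145·118/307 = 55.7329; c·n₁/n = 45·189/307 = 27.7036
Stratum 2 (Site B): n₁ = 368, n₀ = 169, n = 537; a·n₀/n = 278·169/537 = 87.4898; c·n₁/n = 69·368/537 = 47.2849
RR_MH = (55.7329 + 87.4898) / (27.7036 + 47.2849) = 143.2227 / 74.9885 = 1.90993

1.91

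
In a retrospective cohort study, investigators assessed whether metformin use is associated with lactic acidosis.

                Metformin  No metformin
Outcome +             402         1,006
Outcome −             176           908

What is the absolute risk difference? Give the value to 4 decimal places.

Reading the table with exposure as columns: a = 402 (Metformin, case), b = 176 (Metformin, non-case), c = 1006 (No metformin, case), d = 908.
Risk in exposed = 402/578 = 0.695502; risk in unexposed = 1006/1914 = 0.525601.
Risk difference = 0.695502 − 0.525601 = 0.169901

0.1699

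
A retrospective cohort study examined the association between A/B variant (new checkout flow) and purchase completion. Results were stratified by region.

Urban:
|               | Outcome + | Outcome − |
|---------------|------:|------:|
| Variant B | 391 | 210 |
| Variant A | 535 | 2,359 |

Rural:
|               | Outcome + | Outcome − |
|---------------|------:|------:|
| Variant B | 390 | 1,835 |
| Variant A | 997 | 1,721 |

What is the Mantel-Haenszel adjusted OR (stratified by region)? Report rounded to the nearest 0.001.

0.994

OR_MH = Σ(aᵢdᵢ/nᵢ) / Σ(bᵢcᵢ/nᵢ), where nᵢ is the stratum total.
Stratum 1 (Urban): n = 3495; a·d/n = 391·2359/3495 = 263.9110; b·c/n = 210·535/3495 = 32.1459
Stratum 2 (Rural): n = 4943; a·d/n = 390·1721/4943 = 135.7860; b·c/n = 1835·997/4943 = 370.1183
OR_MH = (263.9110 + 135.7860) / (32.1459 + 370.1183) = 399.6970 / 402.2643 = 0.99362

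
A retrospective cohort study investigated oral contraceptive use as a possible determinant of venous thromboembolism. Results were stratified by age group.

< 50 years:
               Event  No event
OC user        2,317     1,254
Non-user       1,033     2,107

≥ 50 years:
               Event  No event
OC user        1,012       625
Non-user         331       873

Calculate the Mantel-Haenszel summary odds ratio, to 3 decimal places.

OR_MH = Σ(aᵢdᵢ/nᵢ) / Σ(bᵢcᵢ/nᵢ), where nᵢ is the stratum total.
Stratum 1 (< 50 years): n = 6711; a·d/n = 2317·2107/6711 = 727.4503; b·c/n = 1254·1033/6711 = 193.0237
Stratum 2 (≥ 50 years): n = 2841; a·d/n = 1012·873/2841 = 310.9736; b·c/n = 625·331/2841 = 72.8177
OR_MH = (727.4503 + 310.9736) / (193.0237 + 72.8177) = 1038.4239 / 265.8414 = 3.90618

3.906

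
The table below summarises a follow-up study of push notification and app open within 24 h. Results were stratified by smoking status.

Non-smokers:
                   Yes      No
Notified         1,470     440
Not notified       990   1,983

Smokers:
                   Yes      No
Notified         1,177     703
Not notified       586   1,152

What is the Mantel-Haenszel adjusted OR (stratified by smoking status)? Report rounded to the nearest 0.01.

OR_MH = Σ(aᵢdᵢ/nᵢ) / Σ(bᵢcᵢ/nᵢ), where nᵢ is the stratum total.
Stratum 1 (Non-smokers): n = 4883; a·d/n = 1470·1983/4883 = 596.9711; b·c/n = 440·990/4883 = 89.2075
Stratum 2 (Smokers): n = 3618; a·d/n = 1177·1152/3618 = 374.7662; b·c/n = 703·586/3618 = 113.8635
OR_MH = (596.9711 + 374.7662) / (89.2075 + 113.8635) = 971.7373 / 203.0709 = 4.78521

4.79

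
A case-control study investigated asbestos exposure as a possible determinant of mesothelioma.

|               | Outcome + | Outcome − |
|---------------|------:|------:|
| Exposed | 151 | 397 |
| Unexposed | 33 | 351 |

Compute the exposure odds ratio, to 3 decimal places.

4.046

Cells: a = 151, b = 397, c = 33, d = 351.
OR = (a·d)/(b·c) = (151 × 351) / (397 × 33) = 53001 / 13101 = 4.04557
The odds of mesothelioma are about 4.05 times as high in the exposed group.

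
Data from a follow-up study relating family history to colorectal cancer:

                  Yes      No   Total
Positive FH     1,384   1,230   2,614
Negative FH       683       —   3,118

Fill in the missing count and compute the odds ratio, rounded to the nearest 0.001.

4.012

The missing cell is in the unexposed row: 3118 − 683 = 2435.
So a = 1384, b = 1230, c = 683, d = 2435.
OR = (a·d)/(b·c) = (1384 × 2435) / (1230 × 683) = 3370040 / 840090 = 4.01152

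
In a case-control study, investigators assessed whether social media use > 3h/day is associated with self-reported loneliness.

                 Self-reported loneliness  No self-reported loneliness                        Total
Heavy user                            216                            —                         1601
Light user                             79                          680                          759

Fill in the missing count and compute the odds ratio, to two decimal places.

The missing cell is in the exposed row: 1601 − 216 = 1385.
So a = 216, b = 1385, c = 79, d = 680.
OR = (a·d)/(b·c) = (216 × 680) / (1385 × 79) = 146880 / 109415 = 1.34241

1.34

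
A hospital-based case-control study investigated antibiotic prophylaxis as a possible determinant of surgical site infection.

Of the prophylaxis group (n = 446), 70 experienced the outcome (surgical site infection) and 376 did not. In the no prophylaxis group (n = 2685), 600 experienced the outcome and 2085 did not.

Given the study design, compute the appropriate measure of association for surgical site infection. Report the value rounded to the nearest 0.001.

From the description: a = 70, b = 376, c = 600, d = 2085.
This is a hospital-based case-control study: participants were sampled on outcome status, so risks in the source population cannot be estimated directly — relative risk is not valid here. The odds ratio is the appropriate measure.
OR = (a·d)/(b·c) = (70 × 2085) / (376 × 600) = 145950 / 225600 = 0.64694

0.647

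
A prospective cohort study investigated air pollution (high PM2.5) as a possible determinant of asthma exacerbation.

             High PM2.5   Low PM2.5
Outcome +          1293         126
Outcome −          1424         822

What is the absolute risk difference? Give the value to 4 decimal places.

0.3430

Reading the table with exposure as columns: a = 1293 (High PM2.5, case), b = 1424 (High PM2.5, non-case), c = 126 (Low PM2.5, case), d = 822.
Risk in exposed = 1293/2717 = 0.475893; risk in unexposed = 126/948 = 0.132911.
Risk difference = 0.475893 − 0.132911 = 0.342981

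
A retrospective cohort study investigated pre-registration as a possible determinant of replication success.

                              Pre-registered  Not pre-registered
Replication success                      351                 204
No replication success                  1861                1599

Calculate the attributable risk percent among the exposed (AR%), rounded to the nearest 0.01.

Reading the table with exposure as columns: a = 351 (Pre-registered, case), b = 1861 (Pre-registered, non-case), c = 204 (Not pre-registered, case), d = 1599.
Risk in exposed = 351/2212 = 0.15868; risk in unexposed = 204/1803 = 0.11314.
RR = 0.15868/0.11314 = 1.40245
AR% = (RR − 1)/RR × 100 = (1.40245 − 1)/1.40245 × 100 = 28.6962%

28.70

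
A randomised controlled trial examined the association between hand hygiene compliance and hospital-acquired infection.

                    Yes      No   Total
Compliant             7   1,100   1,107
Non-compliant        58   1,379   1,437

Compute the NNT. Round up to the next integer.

30

Risk in treated group = 7/1107 = 0.00632; risk in control = 58/1437 = 0.04036.
Absolute risk reduction = 0.04036 − 0.00632 = 0.03404
NNT = 1 / ARR = 1 / 0.03404 = 29.379 → round up → 30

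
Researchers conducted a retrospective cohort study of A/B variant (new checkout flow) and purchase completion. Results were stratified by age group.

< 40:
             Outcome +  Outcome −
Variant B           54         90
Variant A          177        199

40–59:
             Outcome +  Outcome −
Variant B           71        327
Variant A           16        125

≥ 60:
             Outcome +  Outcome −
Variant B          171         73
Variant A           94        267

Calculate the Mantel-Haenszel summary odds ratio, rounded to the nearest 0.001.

OR_MH = Σ(aᵢdᵢ/nᵢ) / Σ(bᵢcᵢ/nᵢ), where nᵢ is the stratum total.
Stratum 1 (< 40): n = 520; a·d/n = 54·199/520 = 20.6654; b·c/n = 90·177/520 = 30.6346
Stratum 2 (40–59): n = 539; a·d/n = 71·125/539 = 16.4657; b·c/n = 327·16/539 = 9.7069
Stratum 3 (≥ 60): n = 605; a·d/n = 171·267/605 = 75.4661; b·c/n = 73·94/605 = 11.3421
OR_MH = (20.6654 + 16.4657 + 75.4661) / (30.6346 + 9.7069 + 11.3421) = 112.5972 / 51.6836 = 2.17858

2.179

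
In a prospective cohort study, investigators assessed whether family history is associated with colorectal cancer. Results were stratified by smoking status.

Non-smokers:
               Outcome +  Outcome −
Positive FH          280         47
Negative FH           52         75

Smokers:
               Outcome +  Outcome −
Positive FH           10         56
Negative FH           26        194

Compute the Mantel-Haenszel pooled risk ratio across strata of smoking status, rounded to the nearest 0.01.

RR_MH = Σ(aᵢ·n₀ᵢ/nᵢ) / Σ(cᵢ·n₁ᵢ/nᵢ), with n₁ᵢ = aᵢ+bᵢ (exposed), n₀ᵢ = cᵢ+dᵢ (unexposed), nᵢ = n₁ᵢ+n₀ᵢ.
Stratum 1 (Non-smokers): n₁ = 327, n₀ = 127, n = 454; a·n₀/n = 280·127/454 = 78.3260; c·n₁/n = 52·327/454 = 37.4537
Stratum 2 (Smokers): n₁ = 66, n₀ = 220, n = 286; a·n₀/n = 10·220/286 = 7.6923; c·n₁/n = 26·66/286 = 6.0000
RR_MH = (78.3260 + 7.6923) / (37.4537 + 6.0000) = 86.0183 / 43.4537 = 1.97954

1.98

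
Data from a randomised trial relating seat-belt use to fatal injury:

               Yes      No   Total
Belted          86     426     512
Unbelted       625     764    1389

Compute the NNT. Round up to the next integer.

Risk in treated group = 86/512 = 0.16797; risk in control = 625/1389 = 0.44996.
Absolute risk reduction = 0.44996 − 0.16797 = 0.28200
NNT = 1 / ARR = 1 / 0.28200 = 3.546 → round up → 4

4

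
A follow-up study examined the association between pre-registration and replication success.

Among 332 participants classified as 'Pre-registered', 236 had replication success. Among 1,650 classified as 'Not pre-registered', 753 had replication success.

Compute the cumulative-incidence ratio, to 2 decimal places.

From the description: a = 236, b = 96, c = 753, d = 897.
Risk in exposed = 236/332 = 0.71084; risk in unexposed = 753/1650 = 0.45636.
RR = 0.71084 / 0.45636 = 1.55762
The risk among the exposed is 1.56 times that among the unexposed.

1.56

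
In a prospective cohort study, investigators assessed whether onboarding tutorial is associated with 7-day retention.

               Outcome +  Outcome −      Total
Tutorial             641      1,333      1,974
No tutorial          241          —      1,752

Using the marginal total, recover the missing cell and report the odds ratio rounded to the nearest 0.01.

3.01

The missing cell is in the unexposed row: 1752 − 241 = 1511.
So a = 641, b = 1333, c = 241, d = 1511.
OR = (a·d)/(b·c) = (641 × 1511) / (1333 × 241) = 968551 / 321253 = 3.01492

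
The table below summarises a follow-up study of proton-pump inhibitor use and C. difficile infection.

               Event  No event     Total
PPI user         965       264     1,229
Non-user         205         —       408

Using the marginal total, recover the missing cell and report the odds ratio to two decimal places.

3.62

The missing cell is in the unexposed row: 408 − 205 = 203.
So a = 965, b = 264, c = 205, d = 203.
OR = (a·d)/(b·c) = (965 × 203) / (264 × 205) = 195895 / 54120 = 3.61964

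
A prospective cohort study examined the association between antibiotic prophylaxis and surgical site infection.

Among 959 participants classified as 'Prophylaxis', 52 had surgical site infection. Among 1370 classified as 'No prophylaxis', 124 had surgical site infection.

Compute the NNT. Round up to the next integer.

28

Risk in treated group = 52/959 = 0.05422; risk in control = 124/1370 = 0.09051.
Absolute risk reduction = 0.09051 − 0.05422 = 0.03629
NNT = 1 / ARR = 1 / 0.03629 = 27.557 → round up → 28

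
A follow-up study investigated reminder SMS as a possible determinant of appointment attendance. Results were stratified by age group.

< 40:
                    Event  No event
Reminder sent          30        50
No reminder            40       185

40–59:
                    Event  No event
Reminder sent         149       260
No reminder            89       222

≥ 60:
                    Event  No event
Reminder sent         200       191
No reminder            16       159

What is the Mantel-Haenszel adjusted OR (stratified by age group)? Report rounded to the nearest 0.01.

OR_MH = Σ(aᵢdᵢ/nᵢ) / Σ(bᵢcᵢ/nᵢ), where nᵢ is the stratum total.
Stratum 1 (< 40): n = 305; a·d/n = 30·185/305 = 18.1967; b·c/n = 50·40/305 = 6.5574
Stratum 2 (40–59): n = 720; a·d/n = 149·222/720 = 45.9417; b·c/n = 260·89/720 = 32.1389
Stratum 3 (≥ 60): n = 566; a·d/n = 200·159/566 = 56.1837; b·c/n = 191·16/566 = 5.3993
OR_MH = (18.1967 + 45.9417 + 56.1837) / (6.5574 + 32.1389 + 5.3993) = 120.3221 / 44.0956 = 2.72867

2.73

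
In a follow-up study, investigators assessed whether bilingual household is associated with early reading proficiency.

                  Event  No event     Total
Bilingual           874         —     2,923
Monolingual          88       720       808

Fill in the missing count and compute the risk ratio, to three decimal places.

2.745

The missing cell is in the exposed row: 2923 − 874 = 2049.
So a = 874, b = 2049, c = 88, d = 720.
RR = [a/(a+b)] / [c/(c+d)] = (874/2923) / (88/808) = 0.29901/0.10891 = 2.74544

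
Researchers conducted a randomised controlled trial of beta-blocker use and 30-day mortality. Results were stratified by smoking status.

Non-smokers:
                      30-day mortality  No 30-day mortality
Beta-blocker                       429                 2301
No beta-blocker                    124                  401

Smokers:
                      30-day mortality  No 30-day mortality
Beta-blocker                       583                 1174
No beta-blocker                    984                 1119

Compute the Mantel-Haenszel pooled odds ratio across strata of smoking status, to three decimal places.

OR_MH = Σ(aᵢdᵢ/nᵢ) / Σ(bᵢcᵢ/nᵢ), where nᵢ is the stratum total.
Stratum 1 (Non-smokers): n = 3255; a·d/n = 429·401/3255 = 52.8507; b·c/n = 2301·124/3255 = 87.6571
Stratum 2 (Smokers): n = 3860; a·d/n = 583·1119/3860 = 169.0096; b·c/n = 1174·984/3860 = 299.2788
OR_MH = (52.8507 + 169.0096) / (87.6571 + 299.2788) = 221.8603 / 386.9359 = 0.57338

0.573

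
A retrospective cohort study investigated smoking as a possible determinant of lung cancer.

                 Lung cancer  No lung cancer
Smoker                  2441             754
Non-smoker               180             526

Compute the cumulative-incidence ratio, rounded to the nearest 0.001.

Cells: a = 2441, b = 754, c = 180, d = 526.
Risk in exposed = 2441/3195 = 0.76401; risk in unexposed = 180/706 = 0.25496.
RR = 0.76401 / 0.25496 = 2.99660
The risk among the exposed is 3.00 times that among the unexposed.

2.997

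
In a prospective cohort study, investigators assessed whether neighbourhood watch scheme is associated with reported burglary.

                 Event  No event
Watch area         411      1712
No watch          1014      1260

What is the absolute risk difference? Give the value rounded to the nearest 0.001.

Cells: a = 411, b = 1712, c = 1014, d = 1260.
Risk in exposed = 411/2123 = 0.193594; risk in unexposed = 1014/2274 = 0.445910.
Risk difference = 0.193594 − 0.445910 = -0.252316

-0.252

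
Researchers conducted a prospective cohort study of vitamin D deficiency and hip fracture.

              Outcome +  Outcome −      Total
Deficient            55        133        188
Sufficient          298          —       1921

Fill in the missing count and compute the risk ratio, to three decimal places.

The missing cell is in the unexposed row: 1921 − 298 = 1623.
So a = 55, b = 133, c = 298, d = 1623.
RR = [a/(a+b)] / [c/(c+d)] = (55/188) / (298/1921) = 0.29255/0.15513 = 1.88589

1.886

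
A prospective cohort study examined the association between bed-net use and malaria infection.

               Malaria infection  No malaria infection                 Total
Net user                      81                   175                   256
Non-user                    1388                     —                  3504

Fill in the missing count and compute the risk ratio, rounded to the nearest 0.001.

0.799

The missing cell is in the unexposed row: 3504 − 1388 = 2116.
So a = 81, b = 175, c = 1388, d = 2116.
RR = [a/(a+b)] / [c/(c+d)] = (81/256) / (1388/3504) = 0.31641/0.39612 = 0.79877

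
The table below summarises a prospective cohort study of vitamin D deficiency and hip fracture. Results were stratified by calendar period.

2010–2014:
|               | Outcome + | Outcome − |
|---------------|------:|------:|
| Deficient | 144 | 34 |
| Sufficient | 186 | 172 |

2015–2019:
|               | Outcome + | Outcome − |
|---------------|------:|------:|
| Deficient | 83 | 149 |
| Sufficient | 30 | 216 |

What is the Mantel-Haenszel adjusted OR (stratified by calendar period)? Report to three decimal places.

3.958

OR_MH = Σ(aᵢdᵢ/nᵢ) / Σ(bᵢcᵢ/nᵢ), where nᵢ is the stratum total.
Stratum 1 (2010–2014): n = 536; a·d/n = 144·172/536 = 46.2090; b·c/n = 34·186/536 = 11.7985
Stratum 2 (2015–2019): n = 478; a·d/n = 83·216/478 = 37.5063; b·c/n = 149·30/478 = 9.3515
OR_MH = (46.2090 + 37.5063) / (11.7985 + 9.3515) = 83.7152 / 21.1500 = 3.95817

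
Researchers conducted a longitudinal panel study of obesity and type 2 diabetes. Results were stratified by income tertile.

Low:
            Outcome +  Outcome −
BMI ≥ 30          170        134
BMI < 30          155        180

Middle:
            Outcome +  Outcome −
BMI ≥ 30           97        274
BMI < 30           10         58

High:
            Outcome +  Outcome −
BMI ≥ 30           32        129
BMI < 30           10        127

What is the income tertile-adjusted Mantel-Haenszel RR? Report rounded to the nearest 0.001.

1.357

RR_MH = Σ(aᵢ·n₀ᵢ/nᵢ) / Σ(cᵢ·n₁ᵢ/nᵢ), with n₁ᵢ = aᵢ+bᵢ (exposed), n₀ᵢ = cᵢ+dᵢ (unexposed), nᵢ = n₁ᵢ+n₀ᵢ.
Stratum 1 (Low): n₁ = 304, n₀ = 335, n = 639; a·n₀/n = 170·335/639 = 89.1236; c·n₁/n = 155·304/639 = 73.7402
Stratum 2 (Middle): n₁ = 371, n₀ = 68, n = 439; a·n₀/n = 97·68/439 = 15.0251; c·n₁/n = 10·371/439 = 8.4510
Stratum 3 (High): n₁ = 161, n₀ = 137, n = 298; a·n₀/n = 32·137/298 = 14.7114; c·n₁/n = 10·161/298 = 5.4027
RR_MH = (89.1236 + 15.0251 + 14.7114) / (73.7402 + 8.4510 + 5.4027) = 118.8601 / 87.5939 = 1.35694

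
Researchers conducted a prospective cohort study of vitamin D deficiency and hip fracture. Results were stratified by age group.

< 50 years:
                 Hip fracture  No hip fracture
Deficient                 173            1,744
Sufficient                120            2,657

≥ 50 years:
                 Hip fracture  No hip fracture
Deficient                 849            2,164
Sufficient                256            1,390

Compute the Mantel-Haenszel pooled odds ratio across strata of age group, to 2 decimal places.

2.15

OR_MH = Σ(aᵢdᵢ/nᵢ) / Σ(bᵢcᵢ/nᵢ), where nᵢ is the stratum total.
Stratum 1 (< 50 years): n = 4694; a·d/n = 173·2657/4694 = 97.9252; b·c/n = 1744·120/4694 = 44.5846
Stratum 2 (≥ 50 years): n = 4659; a·d/n = 849·1390/4659 = 253.2968; b·c/n = 2164·256/4659 = 118.9062
OR_MH = (97.9252 + 253.2968) / (44.5846 + 118.9062) = 351.2221 / 163.4908 = 2.14827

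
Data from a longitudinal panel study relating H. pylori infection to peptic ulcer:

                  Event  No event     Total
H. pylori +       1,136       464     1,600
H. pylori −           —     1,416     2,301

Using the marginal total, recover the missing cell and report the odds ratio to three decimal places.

3.917

The missing cell is in the unexposed row: 2301 − 1416 = 885.
So a = 1136, b = 464, c = 885, d = 1416.
OR = (a·d)/(b·c) = (1136 × 1416) / (464 × 885) = 1608576 / 410640 = 3.91724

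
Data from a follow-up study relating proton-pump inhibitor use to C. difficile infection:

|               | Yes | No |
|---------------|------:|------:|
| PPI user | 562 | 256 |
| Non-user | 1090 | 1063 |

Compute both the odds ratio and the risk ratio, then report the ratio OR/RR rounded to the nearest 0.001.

Cells: a = 562, b = 256, c = 1090, d = 1063.
OR = (562·1063)/(256·1090) = 597406/279040 = 2.14093
Risk in exposed = 562/818 = 0.68704; risk in unexposed = 1090/2153 = 0.50627; RR = 1.35706
OR/RR = 2.14093 / 1.35706 = 1.57762
The outcome is not rare, so the OR lies further from 1 than the RR.

1.578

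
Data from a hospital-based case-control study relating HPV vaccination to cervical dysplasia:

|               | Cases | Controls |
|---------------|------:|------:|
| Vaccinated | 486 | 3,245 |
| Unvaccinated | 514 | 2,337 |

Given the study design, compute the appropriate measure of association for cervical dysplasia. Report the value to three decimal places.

Cells: a = 486, b = 3245, c = 514, d = 2337.
This is a hospital-based case-control study: participants were sampled on outcome status, so risks in the source population cannot be estimated directly — relative risk is not valid here. The odds ratio is the appropriate measure.
OR = (a·d)/(b·c) = (486 × 2337) / (3245 × 514) = 1135782 / 1667930 = 0.68095

0.681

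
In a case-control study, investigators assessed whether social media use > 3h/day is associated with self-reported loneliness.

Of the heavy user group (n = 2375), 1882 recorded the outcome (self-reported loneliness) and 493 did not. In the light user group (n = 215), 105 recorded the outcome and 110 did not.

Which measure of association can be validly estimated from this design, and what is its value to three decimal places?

3.999

From the description: a = 1882, b = 493, c = 105, d = 110.
This is a case-control study: participants were sampled on outcome status, so risks in the source population cannot be estimated directly — relative risk is not valid here. The odds ratio is the appropriate measure.
OR = (a·d)/(b·c) = (1882 × 110) / (493 × 105) = 207020 / 51765 = 3.99923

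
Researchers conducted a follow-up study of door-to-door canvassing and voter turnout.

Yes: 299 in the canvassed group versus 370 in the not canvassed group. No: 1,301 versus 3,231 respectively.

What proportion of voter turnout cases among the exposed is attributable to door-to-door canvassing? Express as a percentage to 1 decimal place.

From the description: a = 299, b = 1301, c = 370, d = 3231.
Risk in exposed = 299/1600 = 0.18688; risk in unexposed = 370/3601 = 0.10275.
RR = 0.18688/0.10275 = 1.81875
AR% = (RR − 1)/RR × 100 = (1.81875 − 1)/1.81875 × 100 = 45.0171%

45.0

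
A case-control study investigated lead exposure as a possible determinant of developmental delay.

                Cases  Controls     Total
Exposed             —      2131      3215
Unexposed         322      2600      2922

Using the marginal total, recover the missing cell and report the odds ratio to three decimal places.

The missing cell is in the exposed row: 3215 − 2131 = 1084.
So a = 1084, b = 2131, c = 322, d = 2600.
OR = (a·d)/(b·c) = (1084 × 2600) / (2131 × 322) = 2818400 / 686182 = 4.10737

4.107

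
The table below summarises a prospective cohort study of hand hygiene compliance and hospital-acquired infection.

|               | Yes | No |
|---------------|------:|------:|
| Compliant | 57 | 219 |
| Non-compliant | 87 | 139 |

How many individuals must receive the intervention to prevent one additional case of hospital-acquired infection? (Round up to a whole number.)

6

Risk in treated group = 57/276 = 0.20652; risk in control = 87/226 = 0.38496.
Absolute risk reduction = 0.38496 − 0.20652 = 0.17843
NNT = 1 / ARR = 1 / 0.17843 = 5.604 → round up → 6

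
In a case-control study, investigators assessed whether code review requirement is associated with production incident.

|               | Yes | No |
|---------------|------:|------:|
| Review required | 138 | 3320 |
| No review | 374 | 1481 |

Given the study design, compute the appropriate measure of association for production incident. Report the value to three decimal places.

0.165

Cells: a = 138, b = 3320, c = 374, d = 1481.
This is a case-control study: participants were sampled on outcome status, so risks in the source population cannot be estimated directly — relative risk is not valid here. The odds ratio is the appropriate measure.
OR = (a·d)/(b·c) = (138 × 1481) / (3320 × 374) = 204378 / 1241680 = 0.16460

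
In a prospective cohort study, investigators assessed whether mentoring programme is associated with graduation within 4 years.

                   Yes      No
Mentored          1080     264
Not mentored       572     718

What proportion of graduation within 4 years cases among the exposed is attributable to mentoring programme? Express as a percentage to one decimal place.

Cells: a = 1080, b = 264, c = 572, d = 718.
Risk in exposed = 1080/1344 = 0.80357; risk in unexposed = 572/1290 = 0.44341.
RR = 0.80357/0.44341 = 1.81225
AR% = (RR − 1)/RR × 100 = (1.81225 − 1)/1.81225 × 100 = 44.8200%

44.8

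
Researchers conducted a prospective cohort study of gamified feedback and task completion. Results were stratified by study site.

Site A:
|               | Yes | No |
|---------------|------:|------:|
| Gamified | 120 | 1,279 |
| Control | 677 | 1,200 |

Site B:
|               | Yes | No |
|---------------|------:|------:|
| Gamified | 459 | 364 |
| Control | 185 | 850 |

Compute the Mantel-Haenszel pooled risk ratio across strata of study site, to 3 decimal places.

RR_MH = Σ(aᵢ·n₀ᵢ/nᵢ) / Σ(cᵢ·n₁ᵢ/nᵢ), with n₁ᵢ = aᵢ+bᵢ (exposed), n₀ᵢ = cᵢ+dᵢ (unexposed), nᵢ = n₁ᵢ+n₀ᵢ.
Stratum 1 (Site A): n₁ = 1399, n₀ = 1877, n = 3276; a·n₀/n = 120·1877/3276 = 68.7546; c·n₁/n = 677·1399/3276 = 289.1096
Stratum 2 (Site B): n₁ = 823, n₀ = 1035, n = 1858; a·n₀/n = 459·1035/1858 = 255.6862; c·n₁/n = 185·823/1858 = 81.9456
RR_MH = (68.7546 + 255.6862) / (289.1096 + 81.9456) = 324.4408 / 371.0552 = 0.87437

0.874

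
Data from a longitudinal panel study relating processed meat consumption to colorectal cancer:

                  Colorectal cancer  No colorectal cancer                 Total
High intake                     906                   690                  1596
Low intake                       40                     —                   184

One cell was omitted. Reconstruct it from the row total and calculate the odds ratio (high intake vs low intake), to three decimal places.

The missing cell is in the unexposed row: 184 − 40 = 144.
So a = 906, b = 690, c = 40, d = 144.
OR = (a·d)/(b·c) = (906 × 144) / (690 × 40) = 130464 / 27600 = 4.72696

4.727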